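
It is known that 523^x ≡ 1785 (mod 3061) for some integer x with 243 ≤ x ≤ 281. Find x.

254

Compute 523^243 mod 3061 = 673, then multiply by 523 repeatedly:
  523^243=673  523^244=3025  523^245=2599  523^246=193  523^247=2987
  523^248=1091  523^249=1247  523^250=188  523^251=372  523^252=1713
  523^253=2087  523^254=1785
Found 1785 at exponent 254.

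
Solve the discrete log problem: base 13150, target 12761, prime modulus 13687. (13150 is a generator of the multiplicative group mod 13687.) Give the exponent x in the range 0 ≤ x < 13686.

9626

Baby-step giant-step with m = ceil(sqrt(13686)) = 117.
Baby table (13150^j mod 13687 for j=0..116):
  0:1  1:13150  2:942  3:565  4:11396  5:12124  6:4424  7:5850
  8:6560  9:8526  10:6683  11:10910  12:13053  13:11970  14:5000  15:11339
  16:1672  17:5478  18:1019  19:277  20:1808  21:881  22:5948  23:8682
  24:5033  25:7305  26:5384  27:10436  28:7538  29:3446  30:10930  31:2313
  32:3436  33:2613  34:6580  35:11473  36:11836  37:8523  38:8294  39:8084
  40:11358  41:5156  42:9689  43:11754  44:11496  45:13172  46:2815  47:7602
  48:10139  49:2783  50:11099  51:7369  52:12077  53:2289  54:2637  55:7379
  56:6707  57:11709  58:8287  59:11843  60:4764  61:1201  62:12039  63:9008
  64:7902  65:13283  66:11643  67:2668  68:4419  69:8535  70:1850  71:5701
  72:4451  73:5038  74:4620  75:10094  76:13261  77:9770  78:9318  79:5676
  80:4189  81:8862  82:4182  83:12621  84:11275  85:8666  86:13625  87:5920
  88:10031  89:6031  90:5172  91:1097  92:13139  93:6849  94:3890  95:5181
  96:9951  97:7930  98:11934  99:10645  100:4801  101:8706  102:5832  103:2539
  104:5257  105:10200  106:11087  107:126  108:773  109:9196  110:2755  111:12448
  112:8367  113:9944  114:11689  115:5340  116:6690
Giant step factor: 13150^(-117) ≡ 2092 (mod 13687).
Scan 12761·2092^i mod 13687 for i = 0, 1, …:
  i=0: 12761   i=1: 6362   i=2: 5540   i=3: 10478
  i=4: 7089   i=5: 7167   i=6: 6099   i=7: 2824
  i=8: 8711   i=9: 6015     …   i=81: 2671
  i=82: 3436
Match at i=82, j=32: x = 82·117 + 32 = 9626.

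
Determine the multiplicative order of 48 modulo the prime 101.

The order of 48 must divide p − 1 = 100 = 2^2 · 5^2.
Divisors: 1, 2, 4, 5, 10, 20, 25, 50, 100.
Check each in increasing order: 48^1 ≡ 48;  48^2 ≡ 82;  48^4 ≡ 58;  48^5 ≡ 57;  48^10 ≡ 17;  48^20 ≡ 87;  48^25 ≡ 10;  48^50 ≡ 100;  48^100 ≡ 1.
Smallest exponent giving 1 is 100.

100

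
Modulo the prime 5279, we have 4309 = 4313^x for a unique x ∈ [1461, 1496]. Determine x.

1468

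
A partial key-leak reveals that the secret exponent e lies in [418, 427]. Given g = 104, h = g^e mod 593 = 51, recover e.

421

Compute 104^418 mod 593 = 280, then multiply by 104 repeatedly:
  104^418=280  104^419=63  104^420=29  104^421=51
Found 51 at exponent 421.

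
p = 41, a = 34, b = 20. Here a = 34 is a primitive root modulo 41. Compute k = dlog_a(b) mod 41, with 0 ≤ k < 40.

6

Successive powers of 34 modulo 41:
  34^0=1  34^1=34  34^2=8  34^3=26  34^4=23  34^5=3
  34^6=20
So 34^6 ≡ 20 (mod 41), giving k = 6.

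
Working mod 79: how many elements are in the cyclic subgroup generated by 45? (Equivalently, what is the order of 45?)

The order of 45 must divide p − 1 = 78 = 2 · 3 · 13.
Divisors: 1, 2, 3, 6, 13, 26, 39, 78.
Check each in increasing order: 45^1 ≡ 45;  45^2 ≡ 50;  45^3 ≡ 38;  45^6 ≡ 22;  45^13 ≡ 55;  45^26 ≡ 23;  45^39 ≡ 1.
Smallest exponent giving 1 is 39.

39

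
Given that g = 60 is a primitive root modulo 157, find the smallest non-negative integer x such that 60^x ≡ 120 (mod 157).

Baby-step giant-step with m = ceil(sqrt(156)) = 13.
Baby table (60^j mod 157 for j=0..12):
  0:1  1:60  2:146  3:125  4:121  5:38  6:82  7:53
  8:40  9:45  10:31  11:133  12:130
Giant step factor: 60^(-13) ≡ 135 (mod 157).
Scan 120·135^i mod 157 for i = 0, 1, …:
  i=0: 120   i=1: 29   i=2: 147   i=3: 63
  i=4: 27   i=5: 34   i=6: 37   i=7: 128
  i=8: 10   i=9: 94   i=10: 130
Match at i=10, j=12: x = 10·13 + 12 = 142.

142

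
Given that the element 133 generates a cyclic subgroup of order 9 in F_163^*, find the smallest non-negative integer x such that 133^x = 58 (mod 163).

Successive powers of 133 modulo 163:
  133^0=1  133^1=133  133^2=85  133^3=58
So 133^3 ≡ 58 (mod 163), giving x = 3.

3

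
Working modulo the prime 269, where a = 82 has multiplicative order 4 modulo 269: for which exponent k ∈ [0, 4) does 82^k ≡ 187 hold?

3

Successive powers of 82 modulo 269:
  82^0=1  82^1=82  82^2=268  82^3=187
So 82^3 ≡ 187 (mod 269), giving k = 3.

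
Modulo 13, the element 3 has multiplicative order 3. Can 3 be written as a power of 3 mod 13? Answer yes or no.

yes

3 ∈ ⟨3⟩ iff 3^3 ≡ 1 (mod 13), since |⟨3⟩| = 3.
3^3 mod 13 = 1.
Since 1 = 1, 3 lies in the subgroup.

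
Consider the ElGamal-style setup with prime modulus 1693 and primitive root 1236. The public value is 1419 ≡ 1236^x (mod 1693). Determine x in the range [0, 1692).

335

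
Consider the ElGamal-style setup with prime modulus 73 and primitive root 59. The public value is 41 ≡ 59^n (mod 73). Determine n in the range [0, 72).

Baby-step giant-step with m = ceil(sqrt(72)) = 9.
Baby table (59^j mod 73 for j=0..8):
  0:1  1:59  2:50  3:30  4:18  5:40  6:24  7:29
  8:32
Giant step factor: 59^(-9) ≡ 51 (mod 73).
Scan 41·51^i mod 73 for i = 0, 1, …:
  i=0: 41   i=1: 47   i=2: 61   i=3: 45
  i=4: 32
Match at i=4, j=8: n = 4·9 + 8 = 44.

44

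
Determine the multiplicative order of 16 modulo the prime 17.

2

The order of 16 must divide p − 1 = 16 = 2^4.
Divisors: 1, 2, 4, 8, 16.
Check each in increasing order: 16^1 ≡ 16;  16^2 ≡ 1.
Smallest exponent giving 1 is 2.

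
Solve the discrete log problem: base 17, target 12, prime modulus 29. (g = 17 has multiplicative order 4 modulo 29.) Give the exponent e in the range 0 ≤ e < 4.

3

Successive powers of 17 modulo 29:
  17^0=1  17^1=17  17^2=28  17^3=12
So 17^3 ≡ 12 (mod 29), giving e = 3.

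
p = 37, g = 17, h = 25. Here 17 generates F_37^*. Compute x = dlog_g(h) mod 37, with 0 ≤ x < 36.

22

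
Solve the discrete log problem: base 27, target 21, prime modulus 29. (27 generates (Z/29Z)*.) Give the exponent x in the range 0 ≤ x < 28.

Successive powers of 27 modulo 29:
  27^0=1  27^1=27  27^2=4  27^3=21
So 27^3 ≡ 21 (mod 29), giving x = 3.

3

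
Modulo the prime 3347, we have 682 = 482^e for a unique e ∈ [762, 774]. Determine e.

774

Compute 482^762 mod 3347 = 2710, then multiply by 482 repeatedly:
  482^762=2710  482^763=890  482^764=564  482^765=741  482^766=2380
  482^767=2486  482^768=26  482^769=2491  482^770=2436  482^771=2702
  482^772=381  482^773=2904  482^774=682
Found 682 at exponent 774.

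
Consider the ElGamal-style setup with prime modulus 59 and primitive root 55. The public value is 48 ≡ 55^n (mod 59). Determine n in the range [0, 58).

Baby-step giant-step with m = ceil(sqrt(58)) = 8.
Baby table (55^j mod 59 for j=0..7):
  0:1  1:55  2:16  3:54  4:20  5:38  6:25  7:18
Giant step factor: 55^(-8) ≡ 9 (mod 59).
Scan 48·9^i mod 59 for i = 0, 1, …:
  i=0: 48   i=1: 19   i=2: 53   i=3: 5
  i=4: 45   i=5: 51   i=6: 46   i=7: 1
Match at i=7, j=0: n = 7·8 + 0 = 56.

56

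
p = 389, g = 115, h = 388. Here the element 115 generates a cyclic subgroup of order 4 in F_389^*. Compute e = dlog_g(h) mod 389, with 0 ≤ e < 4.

Successive powers of 115 modulo 389:
  115^0=1  115^1=115  115^2=388
So 115^2 ≡ 388 (mod 389), giving e = 2.

2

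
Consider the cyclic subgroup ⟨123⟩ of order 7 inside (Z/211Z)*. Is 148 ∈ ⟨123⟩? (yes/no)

⟨123⟩ has order 7; its elements mod 211 are {1, 58, 123, 144, 148, 171, 199}.
148 is in this set.

yes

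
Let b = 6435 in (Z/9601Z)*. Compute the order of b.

9600

The order of 6435 must divide p − 1 = 9600 = 2^7 · 3 · 5^2.
Divisors: 1, 2, 3, 4, 5, 6, 8, 10, 12, 15, 16, 20, 24, 25, 30, 32, 40, 48, 50, 60, 64, 75, 80, 96, 100, 120, 128, 150, 160, 192, 200, 240, 300, 320, 384, 400, 480, 600, 640, 800, 960, 1200, 1600, 1920, 2400, 3200, 4800, 9600.
Check each in increasing order: 6435^1 ≡ 6435;  6435^2 ≡ 112;  6435^3 ≡ 645;  6435^4 ≡ 2943;  6435^5 ≡ 5033;  6435^6 ≡ 3182;  6435^8 ≡ 1147;  6435^10 ≡ 3651;  6435^12 ≡ 5670;  6435^15 ≡ 8770;  6435^16 ≡ 272;  6435^20 ≡ 3613;  6435^24 ≡ 4752;  6435^25 ≡ 9536;  6435^30 ≡ 8890;  6435^32 ≡ 6777;  6435^40 ≡ 6010;  6435^48 ≡ 9553;  6435^50 ≡ 4225;  6435^60 ≡ 6269;  6435^64 ≡ 6146;  6435^75 ≡ 3804;  6435^80 ≡ 1138;  6435^96 ≡ 2304;  6435^100 ≡ 2366;  6435^120 ≡ 3468;  6435^128 ≡ 2982;  6435^150 ≡ 1709;  6435^160 ≡ 8510;  6435^192 ≡ 8664;  6435^200 ≡ 573;  6435^240 ≡ 6572;  6435^300 ≡ 1977;  6435^320 ≡ 9358;  6435^384 ≡ 4278;  6435^400 ≡ 1895;  6435^480 ≡ 5886;  6435^600 ≡ 922;  6435^640 ≡ 1443;  6435^800 ≡ 251;  6435^960 ≡ 4588;  6435^1200 ≡ 5196;  6435^1600 ≡ 5395;  6435^1920 ≡ 4352;  6435^2400 ≡ 404;  6435^3200 ≡ 5394;  6435^4800 ≡ 9600;  6435^9600 ≡ 1.
Smallest exponent giving 1 is 9600.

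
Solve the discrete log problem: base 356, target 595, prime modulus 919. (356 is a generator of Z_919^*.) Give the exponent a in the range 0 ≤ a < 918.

615

Baby-step giant-step with m = ceil(sqrt(918)) = 31.
Baby table (356^j mod 919 for j=0..30):
  0:1  1:356  2:833  3:630  4:44  5:41  6:811  7:150
  8:98  9:885  10:762  11:167  12:636  13:342  14:444  15:915
  16:414  17:344  18:237  19:743  20:755  21:432  22:319  23:527
  24:136  25:628  26:251  27:213  28:470  29:62  30:16
Giant step factor: 356^(-31) ≡ 510 (mod 919).
Scan 595·510^i mod 919 for i = 0, 1, …:
  i=0: 595   i=1: 180   i=2: 819   i=3: 464
  i=4: 457   i=5: 563   i=6: 402   i=7: 83
  i=8: 56   i=9: 71     …   i=18: 651
  i=19: 251
Match at i=19, j=26: a = 19·31 + 26 = 615.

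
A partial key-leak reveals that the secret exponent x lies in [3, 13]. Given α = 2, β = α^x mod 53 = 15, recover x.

12

Compute 2^3 mod 53 = 8, then multiply by 2 repeatedly:
  2^3=8  2^4=16  2^5=32  2^6=11  2^7=22
  2^8=44  2^9=35  2^10=17  2^11=34  2^12=15
Found 15 at exponent 12.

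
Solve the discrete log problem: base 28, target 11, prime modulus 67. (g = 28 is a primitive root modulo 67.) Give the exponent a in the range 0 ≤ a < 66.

5

Baby-step giant-step with m = ceil(sqrt(66)) = 9.
Baby table (28^j mod 67 for j=0..8):
  0:1  1:28  2:47  3:43  4:65  5:11  6:40  7:48
  8:4
Giant step factor: 28^(-9) ≡ 3 (mod 67).
Scan 11·3^i mod 67 for i = 0, 1, …:
  i=0: 11
Match at i=0, j=5: a = 0·9 + 5 = 5.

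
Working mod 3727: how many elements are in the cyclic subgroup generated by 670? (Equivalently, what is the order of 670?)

The order of 670 must divide p − 1 = 3726 = 2 · 3^4 · 23.
Divisors: 1, 2, 3, 6, 9, 18, 23, 27, 46, 54, 69, 81, 138, 162, 207, 414, 621, 1242, 1863, 3726.
Check each in increasing order: 670^1 ≡ 670;  670^2 ≡ 1660;  670^3 ≡ 1554;  670^6 ≡ 3547;  670^9 ≡ 3532;  670^18 ≡ 755;  670^23 ≡ 2356;  670^27 ≡ 1855;  670^46 ≡ 1233;  670^54 ≡ 1004;  670^69 ≡ 1615;  670^81 ≡ 2647;  670^138 ≡ 3052;  670^162 ≡ 3576;  670^207 ≡ 1886;  670^414 ≡ 1438;  670^621 ≡ 2539;  670^1242 ≡ 2538;  670^1863 ≡ 3726;  670^3726 ≡ 1.
Smallest exponent giving 1 is 3726.

3726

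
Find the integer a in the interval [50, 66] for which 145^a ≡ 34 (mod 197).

Compute 145^50 mod 197 = 137, then multiply by 145 repeatedly:
  145^50=137  145^51=165  145^52=88  145^53=152  145^54=173
  145^55=66  145^56=114  145^57=179  145^58=148  145^59=184
  145^60=85  145^61=111  145^62=138  145^63=113  145^64=34
Found 34 at exponent 64.

64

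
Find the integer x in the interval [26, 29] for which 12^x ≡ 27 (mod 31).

27

Compute 12^26 mod 31 = 10, then multiply by 12 repeatedly:
  12^26=10  12^27=27
Found 27 at exponent 27.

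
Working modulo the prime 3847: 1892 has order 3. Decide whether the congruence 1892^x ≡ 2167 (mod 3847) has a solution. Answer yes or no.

⟨1892⟩ has order 3; its elements mod 3847 are {1, 1892, 1954}.
2167 is not in this set.

no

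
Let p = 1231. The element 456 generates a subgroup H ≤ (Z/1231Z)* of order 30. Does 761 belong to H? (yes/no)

761 ∈ ⟨456⟩ iff 761^30 ≡ 1 (mod 1231), since |⟨456⟩| = 30.
761^30 mod 1231 = 1.
Since 1 = 1, 761 lies in the subgroup.

yes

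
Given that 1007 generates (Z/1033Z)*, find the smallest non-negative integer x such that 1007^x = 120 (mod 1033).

Baby-step giant-step with m = ceil(sqrt(1032)) = 33.
Baby table (1007^j mod 1033 for j=0..32):
  0:1  1:1007  2:676  3:1018  4:390  5:190  6:225  7:348
  8:249  9:757  10:978  11:397  12:8  13:825  14:243  15:913
  16:21  17:487  18:767  19:718  20:959  21:891  22:593  23:77
  24:64  25:402  26:911  27:73  28:168  29:797  30:971  31:579
  32:441
Giant step factor: 1007^(-33) ≡ 692 (mod 1033).
Scan 120·692^i mod 1033 for i = 0, 1, …:
  i=0: 120   i=1: 400   i=2: 989   i=3: 542
  i=4: 85   i=5: 972   i=6: 141   i=7: 470
  i=8: 878   i=9: 172     …   i=15: 512
  i=16: 1018
Match at i=16, j=3: x = 16·33 + 3 = 531.

531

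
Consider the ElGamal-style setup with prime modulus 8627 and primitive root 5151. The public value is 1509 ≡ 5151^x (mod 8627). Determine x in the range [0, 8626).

3208

Baby-step giant-step with m = ceil(sqrt(8626)) = 93.
Baby table (5151^j mod 8627 for j=0..92):
  0:1  1:5151  2:4776  3:5599  4:388  5:5751  6:6910  7:7035
  8:3885  9:5622  10:6710  11:3448  12:6282  13:7332  14:6753  15:639
  16:4602  17:6533  18:6183  19:6376  20:8414  21:7093  22:698  23:6566
  24:3626  25:71  26:3387  27:2643  28:687  29:1667  30:2852  31:7498
  32:7746  33:8398  34:2320  35:1925  36:3252  37:6045  38:2952  39:4978
  40:2234  41:7543  42:6612  43:7643  44:4092  45:2131  46:3237  47:6423
  48:328  49:7263  50:5041  51:7548  52:6486  53:5642  54:6206  55:4071
  56:6111  57:6465  58:995  59:807  60:7270  61:6590  62:6472  63:2544
  64:8358  65:3328  66:679  67:3594  68:7779  69:5841  70:4642  71:5525
  72:7429  73:6034  74:6680  75:4204  76:1034  77:3275  78:3740  79:649
  80:4350  81:2531  82:1784  83:1629  84:5535  85:7177  86:2032  87:2281
  88:8084  89:6782  90:3359  91:5074  92:4991
Giant step factor: 5151^(-93) ≡ 4385 (mod 8627).
Scan 1509·4385^i mod 8627 for i = 0, 1, …:
  i=0: 1509   i=1: 56   i=2: 4004   i=3: 1595
  i=4: 6205   i=5: 7994   i=6: 2189   i=7: 5541
  i=8: 3653   i=9: 6693     …   i=33: 7888
  i=34: 3237
Match at i=34, j=46: x = 34·93 + 46 = 3208.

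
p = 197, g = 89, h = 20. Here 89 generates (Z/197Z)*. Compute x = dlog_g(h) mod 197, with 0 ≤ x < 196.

Baby-step giant-step with m = ceil(sqrt(196)) = 14.
Baby table (89^j mod 197 for j=0..13):
  0:1  1:89  2:41  3:103  4:105  5:86  6:168  7:177
  8:190  9:165  10:107  11:67  12:53  13:186
Giant step factor: 89^(-14) ≡ 33 (mod 197).
Scan 20·33^i mod 197 for i = 0, 1, …:
  i=0: 20   i=1: 69   i=2: 110   i=3: 84
  i=4: 14   i=5: 68   i=6: 77   i=7: 177
Match at i=7, j=7: x = 7·14 + 7 = 105.

105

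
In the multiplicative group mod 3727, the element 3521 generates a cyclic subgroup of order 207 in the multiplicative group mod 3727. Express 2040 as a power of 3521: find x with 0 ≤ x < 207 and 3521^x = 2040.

45

Baby-step giant-step with m = ceil(sqrt(207)) = 15.
Baby table (3521^j mod 3727 for j=0..14):
  0:1  1:3521  2:1439  3:1726  4:2236  5:1532  6:1203  7:1891
  8:1789  9:439  10:2741  11:1858  12:1133  13:1403  14:1688
Giant step factor: 3521^(-15) ≡ 1695 (mod 3727).
Scan 2040·1695^i mod 3727 for i = 0, 1, …:
  i=0: 2040   i=1: 2871   i=2: 2610   i=3: 1
Match at i=3, j=0: x = 3·15 + 0 = 45.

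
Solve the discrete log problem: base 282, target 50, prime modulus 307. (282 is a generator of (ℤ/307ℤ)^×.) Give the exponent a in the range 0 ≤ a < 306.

277

Baby-step giant-step with m = ceil(sqrt(306)) = 18.
Baby table (282^j mod 307 for j=0..17):
  0:1  1:282  2:11  3:32  4:121  5:45  6:103  7:188
  8:212  9:226  10:183  11:30  12:171  13:23  14:39  15:253
  16:122  17:20
Giant step factor: 282^(-18) ≡ 272 (mod 307).
Scan 50·272^i mod 307 for i = 0, 1, …:
  i=0: 50   i=1: 92   i=2: 157   i=3: 31
  i=4: 143   i=5: 214   i=6: 185   i=7: 279
  i=8: 59   i=9: 84     …   i=14: 249
  i=15: 188
Match at i=15, j=7: a = 15·18 + 7 = 277.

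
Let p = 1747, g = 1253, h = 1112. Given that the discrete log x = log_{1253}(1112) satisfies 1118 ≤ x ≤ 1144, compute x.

1132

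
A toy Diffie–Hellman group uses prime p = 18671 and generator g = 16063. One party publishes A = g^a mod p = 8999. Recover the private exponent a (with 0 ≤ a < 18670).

17568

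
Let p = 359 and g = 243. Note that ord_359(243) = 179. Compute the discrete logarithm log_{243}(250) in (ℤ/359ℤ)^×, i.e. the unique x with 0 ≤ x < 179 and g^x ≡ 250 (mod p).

60

Baby-step giant-step with m = ceil(sqrt(179)) = 14.
Baby table (243^j mod 359 for j=0..13):
  0:1  1:243  2:173  3:36  4:132  5:125  6:219  7:85
  8:192  9:345  10:188  11:91  12:214  13:306
Giant step factor: 243^(-14) ≡ 8 (mod 359).
Scan 250·8^i mod 359 for i = 0, 1, …:
  i=0: 250   i=1: 205   i=2: 204   i=3: 196
  i=4: 132
Match at i=4, j=4: x = 4·14 + 4 = 60.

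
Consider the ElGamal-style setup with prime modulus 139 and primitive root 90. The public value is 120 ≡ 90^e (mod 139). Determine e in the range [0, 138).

Baby-step giant-step with m = ceil(sqrt(138)) = 12.
Baby table (90^j mod 139 for j=0..11):
  0:1  1:90  2:38  3:84  4:54  5:134  6:106  7:88
  8:136  9:8  10:25  11:26
Giant step factor: 90^(-12) ≡ 6 (mod 139).
Scan 120·6^i mod 139 for i = 0, 1, …:
  i=0: 120   i=1: 25
Match at i=1, j=10: e = 1·12 + 10 = 22.

22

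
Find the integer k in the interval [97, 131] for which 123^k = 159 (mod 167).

121

Compute 123^97 mod 167 = 74, then multiply by 123 repeatedly:
  123^97=74  123^98=84  123^99=145  123^100=133  123^101=160
  123^102=141  123^103=142  123^104=98  123^105=30  123^106=16
  123^107=131  123^108=81  123^109=110  123^110=3  123^111=35
  123^112=130  123^113=125  123^114=11  123^115=17  123^116=87
  123^117=13  123^118=96  123^119=118  123^120=152  123^121=159
Found 159 at exponent 121.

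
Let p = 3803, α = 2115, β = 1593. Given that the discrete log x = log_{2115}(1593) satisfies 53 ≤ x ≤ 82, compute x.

79

Compute 2115^53 mod 3803 = 3659, then multiply by 2115 repeatedly:
  2115^53=3659  2115^54=3483  2115^55=134  2115^56=1988  2115^57=2305
  2115^58=3432  2115^59=2556  2115^60=1877  2115^61=3326  2115^62=2743
  2115^63=1870  2115^64=3733  2115^65=267  2115^66=1861  2115^67=3713
  2115^68=3603  2115^69=2936  2115^70=3144  2115^71=1916  2115^72=2145
  2115^73=3499  2115^74=3550  2115^75=1128  2115^76=1239  2115^77=218
  2115^78=907  2115^79=1593
Found 1593 at exponent 79.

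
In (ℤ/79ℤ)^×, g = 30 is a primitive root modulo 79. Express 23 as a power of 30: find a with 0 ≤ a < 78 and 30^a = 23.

26

Successive powers of 30 modulo 79:
  30^0=1  30^1=30  30^2=31  30^3=61  30^4=13  30^5=74
  30^6=8  30^7=3  30^8=11  30^9=14  30^10=25  30^11=39
  30^12=64  30^13=24  30^14=9  30^15=33  30^16=42  30^17=75
  30^18=38  30^19=34  30^20=72  30^21=27  30^22=20  30^23=47
  30^24=67  30^25=35  30^26=23
So 30^26 ≡ 23 (mod 79), giving a = 26.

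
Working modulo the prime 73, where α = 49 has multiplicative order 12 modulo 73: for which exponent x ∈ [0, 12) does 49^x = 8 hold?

8

Successive powers of 49 modulo 73:
  49^0=1  49^1=49  49^2=65  49^3=46  49^4=64  49^5=70
  49^6=72  49^7=24  49^8=8
So 49^8 ≡ 8 (mod 73), giving x = 8.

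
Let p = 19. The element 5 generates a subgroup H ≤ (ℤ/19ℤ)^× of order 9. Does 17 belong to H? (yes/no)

yes

17 ∈ ⟨5⟩ iff 17^9 ≡ 1 (mod 19), since |⟨5⟩| = 9.
17^9 mod 19 = 1.
Since 1 = 1, 17 lies in the subgroup.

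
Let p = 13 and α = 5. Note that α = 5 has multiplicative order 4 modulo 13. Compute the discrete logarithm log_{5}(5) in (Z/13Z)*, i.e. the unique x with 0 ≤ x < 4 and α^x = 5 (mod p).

Successive powers of 5 modulo 13:
  5^0=1  5^1=5
So 5^1 ≡ 5 (mod 13), giving x = 1.

1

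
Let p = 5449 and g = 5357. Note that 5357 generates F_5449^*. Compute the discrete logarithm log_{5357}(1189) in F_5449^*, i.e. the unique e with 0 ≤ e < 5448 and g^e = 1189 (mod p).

Baby-step giant-step with m = ceil(sqrt(5448)) = 74.
Baby table (5357^j mod 5449 for j=0..73):
  0:1  1:5357  2:3015  3:519  4:1293  5:922  6:2360  7:840
  8:4455  9:4264  10:40  11:1769  12:722  13:4413  14:2679  15:4186
  16:1767  17:906  18:3832  19:1641  20:1600  21:5372  22:1635  23:2152
  24:3629  25:3970  26:5292  27:3546  28:708  29:252  30:4061  31:2369
  32:12  33:4345  34:3486  35:779  36:4618  37:166  38:1075  39:4631
  40:4419  41:2127  42:480  43:4881  44:3215  45:3915  46:4903  47:1191
  48:4857  49:5423  50:2392  51:3345  52:2853  53:4525  54:3273  55:4028
  56:5405  57:4048  58:3565  59:4409  60:3047  61:3024  62:5140  63:1183
  64:144  65:3099  66:3689  67:3899  68:926  69:1992  70:2002  71:1082
  72:3987  73:3728
Giant step factor: 5357^(-74) ≡ 4608 (mod 5449).
Scan 1189·4608^i mod 5449 for i = 0, 1, …:
  i=0: 1189   i=1: 2667   i=2: 2041   i=3: 5403
  i=4: 543   i=5: 1053   i=6: 2614   i=7: 3022
  i=8: 3181   i=9: 238     …   i=61: 3298
  i=62: 5372
Match at i=62, j=21: e = 62·74 + 21 = 4609.

4609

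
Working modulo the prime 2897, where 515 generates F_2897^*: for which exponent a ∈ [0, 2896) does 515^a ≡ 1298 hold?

1833

Baby-step giant-step with m = ceil(sqrt(2896)) = 54.
Baby table (515^j mod 2897 for j=0..53):
  0:1  1:515  2:1598  3:222  4:1347  5:1322  6:35  7:643
  8:887  9:1976  10:793  11:2815  12:1225  13:2226  14:2075  15:2529
  16:1682  17:27  18:2317  19:2588  20:200  21:1605  22:930  23:945
  24:2876  25:773  26:1206  27:1132  28:683  29:1208  30:2162  31:982
  32:1652  33:1959  34:729  35:1722  36:348  37:2503  38:2777  39:1934
  40:2339  41:2330  42:592  43:695  44:1594  45:1059  46:749  47:434
  48:441  49:1149  50:747  51:2301  52:142  53:705
Giant step factor: 515^(-54) ≡ 2034 (mod 2897).
Scan 1298·2034^i mod 2897 for i = 0, 1, …:
  i=0: 1298   i=1: 965   i=2: 1541   i=3: 2737
  i=4: 1921   i=5: 2158   i=6: 417   i=7: 2254
  i=8: 1582   i=9: 2118     …   i=32: 1612
  i=33: 2301
Match at i=33, j=51: a = 33·54 + 51 = 1833.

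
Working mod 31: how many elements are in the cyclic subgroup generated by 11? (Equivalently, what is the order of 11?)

30

The order of 11 must divide p − 1 = 30 = 2 · 3 · 5.
Divisors: 1, 2, 3, 5, 6, 10, 15, 30.
Check each in increasing order: 11^1 ≡ 11;  11^2 ≡ 28;  11^3 ≡ 29;  11^5 ≡ 6;  11^6 ≡ 4;  11^10 ≡ 5;  11^15 ≡ 30;  11^30 ≡ 1.
Smallest exponent giving 1 is 30.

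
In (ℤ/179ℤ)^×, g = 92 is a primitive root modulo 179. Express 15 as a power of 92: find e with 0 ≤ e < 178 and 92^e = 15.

172

Baby-step giant-step with m = ceil(sqrt(178)) = 14.
Baby table (92^j mod 179 for j=0..13):
  0:1  1:92  2:51  3:38  4:95  5:148  6:12  7:30
  8:75  9:98  10:66  11:165  12:144  13:2
Giant step factor: 92^(-14) ≡ 36 (mod 179).
Scan 15·36^i mod 179 for i = 0, 1, …:
  i=0: 15   i=1: 3   i=2: 108   i=3: 129
  i=4: 169   i=5: 177   i=6: 107   i=7: 93
  i=8: 126   i=9: 61   i=10: 48   i=11: 117
  i=12: 95
Match at i=12, j=4: e = 12·14 + 4 = 172.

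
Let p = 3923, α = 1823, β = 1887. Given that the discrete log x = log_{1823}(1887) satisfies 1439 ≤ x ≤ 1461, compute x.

1452

Compute 1823^1439 mod 3923 = 3543, then multiply by 1823 repeatedly:
  1823^1439=3543  1823^1440=1631  1823^1441=3602  1823^1442=3267  1823^1443=627
  1823^1444=1428  1823^1445=2295  1823^1446=1867  1823^1447=2300  1823^1448=3136
  1823^1449=1117  1823^1450=254  1823^1451=128  1823^1452=1887
Found 1887 at exponent 1452.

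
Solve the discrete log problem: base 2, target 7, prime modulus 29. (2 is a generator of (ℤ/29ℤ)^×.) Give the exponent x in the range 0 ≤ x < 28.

Successive powers of 2 modulo 29:
  2^0=1  2^1=2  2^2=4  2^3=8  2^4=16  2^5=3
  2^6=6  2^7=12  2^8=24  2^9=19  2^10=9  2^11=18
  2^12=7
So 2^12 ≡ 7 (mod 29), giving x = 12.

12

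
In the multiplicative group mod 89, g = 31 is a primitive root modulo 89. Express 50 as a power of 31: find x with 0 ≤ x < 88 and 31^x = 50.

76

Baby-step giant-step with m = ceil(sqrt(88)) = 10.
Baby table (31^j mod 89 for j=0..9):
  0:1  1:31  2:71  3:65  4:57  5:76  6:42  7:56
  8:45  9:60
Giant step factor: 31^(-10) ≡ 79 (mod 89).
Scan 50·79^i mod 89 for i = 0, 1, …:
  i=0: 50   i=1: 34   i=2: 16   i=3: 18
  i=4: 87   i=5: 20   i=6: 67   i=7: 42
Match at i=7, j=6: x = 7·10 + 6 = 76.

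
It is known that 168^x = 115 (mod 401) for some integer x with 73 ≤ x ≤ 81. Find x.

79

Compute 168^73 mod 401 = 207, then multiply by 168 repeatedly:
  168^73=207  168^74=290  168^75=199  168^76=149  168^77=170
  168^78=89  168^79=115
Found 115 at exponent 79.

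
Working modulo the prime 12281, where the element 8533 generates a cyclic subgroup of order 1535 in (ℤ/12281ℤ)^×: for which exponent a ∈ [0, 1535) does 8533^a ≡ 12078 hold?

Baby-step giant-step with m = ceil(sqrt(1535)) = 40.
Baby table (8533^j mod 12281 for j=0..39):
  0:1  1:8533  2:10321  3:2042  4:9928  5:1286  6:6505  7:9326
  8:10159  9:7449  10:8142  11:2069  12:6980  13:9771  14:234  15:7200
  16:8038  17:11150  18:2043  19:6180  20:11607  21:8547  22:6973  23:11445
  24:1673  25:5187  26:12228  27:2148  28:5632  29:2303  30:1899  31:5528
  32:11384  33:9243  34:1937  35:10476  36:10590  37:872  38:10771  39:10220
Giant step factor: 8533^(-40) ≡ 12078 (mod 12281).
Scan 12078·12078^i mod 12281 for i = 0, 1, …:
  i=0: 12078   i=1: 4366   i=2: 10215   i=3: 1844
  i=4: 6379   i=5: 6849   i=6: 9687   i=7: 10780
  i=8: 9959   i=9: 4688     …   i=36: 751
  i=37: 7200
Match at i=37, j=15: a = 37·40 + 15 = 1495.

1495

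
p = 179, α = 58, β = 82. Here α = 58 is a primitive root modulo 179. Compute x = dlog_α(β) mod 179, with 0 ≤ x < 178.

Baby-step giant-step with m = ceil(sqrt(178)) = 14.
Baby table (58^j mod 179 for j=0..13):
  0:1  1:58  2:142  3:2  4:116  5:105  6:4  7:53
  8:31  9:8  10:106  11:62  12:16  13:33
Giant step factor: 58^(-14) ≡ 13 (mod 179).
Scan 82·13^i mod 179 for i = 0, 1, …:
  i=0: 82   i=1: 171   i=2: 75   i=3: 80
  i=4: 145   i=5: 95   i=6: 161   i=7: 124
  i=8: 1
Match at i=8, j=0: x = 8·14 + 0 = 112.

112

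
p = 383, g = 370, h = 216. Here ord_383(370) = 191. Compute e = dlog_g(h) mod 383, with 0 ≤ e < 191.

Baby-step giant-step with m = ceil(sqrt(191)) = 14.
Baby table (370^j mod 383 for j=0..13):
  0:1  1:370  2:169  3:101  4:219  5:217  6:243  7:288
  8:86  9:31  10:363  11:260  12:67  13:278
Giant step factor: 370^(-14) ≡ 172 (mod 383).
Scan 216·172^i mod 383 for i = 0, 1, …:
  i=0: 216   i=1: 1
Match at i=1, j=0: e = 1·14 + 0 = 14.

14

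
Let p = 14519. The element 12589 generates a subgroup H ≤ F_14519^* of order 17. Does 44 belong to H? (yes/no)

yes

⟨12589⟩ has order 17; its elements mod 14519 are {1, 44, 330, 1936, 2194, 2475, 3686, 4918, 5128, 7267, 7847, 8036, 9422, 11303, 11331, 12589, 13126}.
44 is in this set.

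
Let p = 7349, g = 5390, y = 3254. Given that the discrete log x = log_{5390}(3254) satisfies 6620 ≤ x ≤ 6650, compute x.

6631

Compute 5390^6620 mod 7349 = 1513, then multiply by 5390 repeatedly:
  5390^6620=1513  5390^6621=5029  5390^6622=3198  5390^6623=3815  5390^6624=348
  5390^6625=1725  5390^6626=1265  5390^6627=5827  5390^6628=5253  5390^6629=5322
  5390^6630=2433  5390^6631=3254
Found 3254 at exponent 6631.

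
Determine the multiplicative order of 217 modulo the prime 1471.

105

The order of 217 must divide p − 1 = 1470 = 2 · 3 · 5 · 7^2.
Divisors: 1, 2, 3, 5, 6, 7, 10, 14, 15, 21, 30, 35, 42, 49, 70, 98, 105, 147, 210, 245, 294, 490, 735, 1470.
Check each in increasing order: 217^1 ≡ 217;  217^2 ≡ 17;  217^3 ≡ 747;  217^5 ≡ 931;  217^6 ≡ 500;  217^7 ≡ 1117;  217^10 ≡ 342;  217^14 ≡ 281;  217^15 ≡ 666;  217^21 ≡ 554;  217^30 ≡ 785;  217^35 ≡ 1219;  217^42 ≡ 948;  217^49 ≡ 1267;  217^70 ≡ 251;  217^98 ≡ 428;  217^105 ≡ 1.
Smallest exponent giving 1 is 105.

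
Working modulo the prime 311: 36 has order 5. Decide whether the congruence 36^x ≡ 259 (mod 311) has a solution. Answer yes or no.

no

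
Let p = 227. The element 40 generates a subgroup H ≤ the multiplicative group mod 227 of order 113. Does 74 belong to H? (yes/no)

74 ∈ ⟨40⟩ iff 74^113 ≡ 1 (mod 227), since |⟨40⟩| = 113.
74^113 mod 227 = 1.
Since 1 = 1, 74 lies in the subgroup.

yes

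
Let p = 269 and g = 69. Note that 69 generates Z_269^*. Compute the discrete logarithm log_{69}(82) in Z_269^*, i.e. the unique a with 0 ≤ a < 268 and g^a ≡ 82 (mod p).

Baby-step giant-step with m = ceil(sqrt(268)) = 17.
Baby table (69^j mod 269 for j=0..16):
  0:1  1:69  2:188  3:60  4:105  5:251  6:103  7:113
  8:265  9:262  10:55  11:29  12:118  13:72  14:126  15:86
  16:16
Giant step factor: 69^(-17) ≡ 221 (mod 269).
Scan 82·221^i mod 269 for i = 0, 1, …:
  i=0: 82   i=1: 99   i=2: 90   i=3: 253
  i=4: 230   i=5: 258   i=6: 259   i=7: 211
  i=8: 94   i=9: 61   i=10: 31   i=11: 126
Match at i=11, j=14: a = 11·17 + 14 = 201.

201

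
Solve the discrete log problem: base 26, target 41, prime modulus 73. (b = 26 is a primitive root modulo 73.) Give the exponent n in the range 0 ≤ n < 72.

Successive powers of 26 modulo 73:
  26^0=1  26^1=26  26^2=19  26^3=56  26^4=69  26^5=42
  26^6=70  26^7=68  26^8=16  26^9=51  26^10=12  26^11=20
  26^12=9  26^13=15  26^14=25  26^15=66  26^16=37  26^17=13
  26^18=46  26^19=28  26^20=71  26^21=21  26^22=35  26^23=34
  26^24=8  26^25=62  26^26=6  26^27=10  26^28=41
So 26^28 ≡ 41 (mod 73), giving n = 28.

28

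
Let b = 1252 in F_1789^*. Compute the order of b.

1788

The order of 1252 must divide p − 1 = 1788 = 2^2 · 3 · 149.
Divisors: 1, 2, 3, 4, 6, 12, 149, 298, 447, 596, 894, 1788.
Check each in increasing order: 1252^1 ≡ 1252;  1252^2 ≡ 340;  1252^3 ≡ 1687;  1252^4 ≡ 1104;  1252^6 ≡ 1459;  1252^12 ≡ 1560;  1252^149 ≡ 1643;  1252^298 ≡ 1637;  1252^447 ≡ 724;  1252^596 ≡ 1636;  1252^894 ≡ 1788;  1252^1788 ≡ 1.
Smallest exponent giving 1 is 1788.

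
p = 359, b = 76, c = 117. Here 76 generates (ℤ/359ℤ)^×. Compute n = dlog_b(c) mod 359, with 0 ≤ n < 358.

81

Baby-step giant-step with m = ceil(sqrt(358)) = 19.
Baby table (76^j mod 359 for j=0..18):
  0:1  1:76  2:32  3:278  4:306  5:280  6:99  7:344
  8:296  9:238  10:138  11:77  12:108  13:310  14:225  15:227
  16:20  17:84  18:281
Giant step factor: 76^(-19) ≡ 279 (mod 359).
Scan 117·279^i mod 359 for i = 0, 1, …:
  i=0: 117   i=1: 333   i=2: 285   i=3: 176
  i=4: 280
Match at i=4, j=5: n = 4·19 + 5 = 81.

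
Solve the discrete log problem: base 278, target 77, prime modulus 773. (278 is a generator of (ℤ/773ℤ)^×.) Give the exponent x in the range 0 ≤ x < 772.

Baby-step giant-step with m = ceil(sqrt(772)) = 28.
Baby table (278^j mod 773 for j=0..27):
  0:1  1:278  2:757  3:190  4:256  5:52  6:542  7:714
  8:604  9:171  10:385  11:356  12:24  13:488  14:389  15:695
  16:733  17:475  18:640  19:130  20:582  21:239  22:737  23:41
  24:576  25:117  26:60  27:447
Giant step factor: 278^(-28) ≡ 62 (mod 773).
Scan 77·62^i mod 773 for i = 0, 1, …:
  i=0: 77   i=1: 136   i=2: 702   i=3: 236
  i=4: 718   i=5: 455   i=6: 382   i=7: 494
  i=8: 481   i=9: 448     …   i=22: 668
  i=23: 447
Match at i=23, j=27: x = 23·28 + 27 = 671.

671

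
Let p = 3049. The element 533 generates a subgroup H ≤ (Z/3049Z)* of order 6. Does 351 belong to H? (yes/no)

no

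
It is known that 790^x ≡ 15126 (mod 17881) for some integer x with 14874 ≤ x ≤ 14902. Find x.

14884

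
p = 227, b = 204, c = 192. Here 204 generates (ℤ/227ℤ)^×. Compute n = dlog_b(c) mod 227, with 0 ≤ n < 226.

Baby-step giant-step with m = ceil(sqrt(226)) = 16.
Baby table (204^j mod 227 for j=0..15):
  0:1  1:204  2:75  3:91  4:177  5:15  6:109  7:217
  8:3  9:158  10:225  11:46  12:77  13:45  14:100  15:197
Giant step factor: 204^(-16) ≡ 101 (mod 227).
Scan 192·101^i mod 227 for i = 0, 1, …:
  i=0: 192   i=1: 97   i=2: 36   i=3: 4
  i=4: 177
Match at i=4, j=4: n = 4·16 + 4 = 68.

68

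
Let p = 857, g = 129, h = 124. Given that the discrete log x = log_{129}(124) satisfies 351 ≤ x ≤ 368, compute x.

Compute 129^351 mod 857 = 473, then multiply by 129 repeatedly:
  129^351=473  129^352=170  129^353=505  129^354=13  129^355=820
  129^356=369  129^357=466  129^358=124
Found 124 at exponent 358.

358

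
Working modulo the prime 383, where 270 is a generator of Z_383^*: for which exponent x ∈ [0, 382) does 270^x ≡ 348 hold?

Baby-step giant-step with m = ceil(sqrt(382)) = 20.
Baby table (270^j mod 383 for j=0..19):
  0:1  1:270  2:130  3:247  4:48  5:321  6:112  7:366
  8:6  9:88  10:14  11:333  12:288  13:11  14:289  15:281
  16:36  17:145  18:84  19:83
Giant step factor: 270^(-20) ≡ 213 (mod 383).
Scan 348·213^i mod 383 for i = 0, 1, …:
  i=0: 348   i=1: 205   i=2: 3   i=3: 256
  i=4: 142   i=5: 372   i=6: 338   i=7: 373
  i=8: 168   i=9: 165     …   i=14: 216
  i=15: 48
Match at i=15, j=4: x = 15·20 + 4 = 304.

304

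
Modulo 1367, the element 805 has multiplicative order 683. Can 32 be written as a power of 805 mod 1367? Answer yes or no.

yes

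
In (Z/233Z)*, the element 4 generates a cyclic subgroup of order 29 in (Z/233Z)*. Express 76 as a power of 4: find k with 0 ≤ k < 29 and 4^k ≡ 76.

Successive powers of 4 modulo 233:
  4^0=1  4^1=4  4^2=16  4^3=64  4^4=23  4^5=92
  4^6=135  4^7=74  4^8=63  4^9=19  4^10=76
So 4^10 ≡ 76 (mod 233), giving k = 10.

10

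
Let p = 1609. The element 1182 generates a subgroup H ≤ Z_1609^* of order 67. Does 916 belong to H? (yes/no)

no

916 ∈ ⟨1182⟩ iff 916^67 ≡ 1 (mod 1609), since |⟨1182⟩| = 67.
916^67 mod 1609 = 1354.
Since 1354 ≠ 1, 916 does not lie in the subgroup.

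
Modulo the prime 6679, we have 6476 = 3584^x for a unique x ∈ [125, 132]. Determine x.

128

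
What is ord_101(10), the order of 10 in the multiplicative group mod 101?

4

The order of 10 must divide p − 1 = 100 = 2^2 · 5^2.
Divisors: 1, 2, 4, 5, 10, 20, 25, 50, 100.
Check each in increasing order: 10^1 ≡ 10;  10^2 ≡ 100;  10^4 ≡ 1.
Smallest exponent giving 1 is 4.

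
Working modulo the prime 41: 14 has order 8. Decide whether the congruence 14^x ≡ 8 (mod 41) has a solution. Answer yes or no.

⟨14⟩ has order 8; its elements mod 41 are {1, 3, 9, 14, 27, 32, 38, 40}.
8 is not in this set.

no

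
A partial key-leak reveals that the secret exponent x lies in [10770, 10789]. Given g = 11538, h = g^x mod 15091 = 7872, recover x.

Compute 11538^10770 mod 15091 = 7872, then multiply by 11538 repeatedly:
  11538^10770=7872
Found 7872 at exponent 10770.

10770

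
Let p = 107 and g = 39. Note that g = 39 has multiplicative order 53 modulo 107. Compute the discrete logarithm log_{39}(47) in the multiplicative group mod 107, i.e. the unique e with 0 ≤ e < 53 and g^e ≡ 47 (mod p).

50

Baby-step giant-step with m = ceil(sqrt(53)) = 8.
Baby table (39^j mod 107 for j=0..7):
  0:1  1:39  2:23  3:41  4:101  5:87  6:76  7:75
Giant step factor: 39^(-8) ≡ 3 (mod 107).
Scan 47·3^i mod 107 for i = 0, 1, …:
  i=0: 47   i=1: 34   i=2: 102   i=3: 92
  i=4: 62   i=5: 79   i=6: 23
Match at i=6, j=2: e = 6·8 + 2 = 50.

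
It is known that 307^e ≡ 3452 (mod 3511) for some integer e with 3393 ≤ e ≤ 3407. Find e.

3407

Compute 307^3393 mod 3511 = 2128, then multiply by 307 repeatedly:
  307^3393=2128  307^3394=250  307^3395=3019  307^3396=3440  307^3397=2780
  307^3398=287  307^3399=334  307^3400=719  307^3401=3051  307^3402=2731
  307^3403=2799  307^3404=2609  307^3405=455  307^3406=2756  307^3407=3452
Found 3452 at exponent 3407.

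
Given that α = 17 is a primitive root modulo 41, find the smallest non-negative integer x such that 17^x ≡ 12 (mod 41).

Successive powers of 17 modulo 41:
  17^0=1  17^1=17  17^2=2  17^3=34  17^4=4  17^5=27
  17^6=8  17^7=13  17^8=16  17^9=26  17^10=32  17^11=11
  17^12=23  17^13=22  17^14=5  17^15=3  17^16=10  17^17=6
  17^18=20  17^19=12
So 17^19 ≡ 12 (mod 41), giving x = 19.

19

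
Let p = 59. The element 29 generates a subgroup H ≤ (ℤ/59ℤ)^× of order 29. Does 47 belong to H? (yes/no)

no

47 ∈ ⟨29⟩ iff 47^29 ≡ 1 (mod 59), since |⟨29⟩| = 29.
47^29 mod 59 = 58.
Since 58 ≠ 1, 47 does not lie in the subgroup.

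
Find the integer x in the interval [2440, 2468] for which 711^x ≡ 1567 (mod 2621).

2447

Compute 711^2440 mod 2621 = 1069, then multiply by 711 repeatedly:
  711^2440=1069  711^2441=2590  711^2442=1548  711^2443=2429  711^2444=2401
  711^2445=840  711^2446=2273  711^2447=1567
Found 1567 at exponent 2447.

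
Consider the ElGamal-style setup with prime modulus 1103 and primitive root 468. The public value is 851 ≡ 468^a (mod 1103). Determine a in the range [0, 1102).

Baby-step giant-step with m = ceil(sqrt(1102)) = 34.
Baby table (468^j mod 1103 for j=0..33):
  0:1  1:468  2:630  3:339  4:923  5:691  6:209  7:748
  8:413  9:259  10:985  11:1029  12:664  13:809  14:283  15:84
  16:707  17:1079  18:901  19:322  20:688  21:1011  22:1064  23:499
  24:799  25:15  26:402  27:626  28:673  29:609  30:438  31:929
  32:190  33:680
Giant step factor: 468^(-34) ≡ 1013 (mod 1103).
Scan 851·1013^i mod 1103 for i = 0, 1, …:
  i=0: 851   i=1: 620   i=2: 453   i=3: 41
  i=4: 722   i=5: 97   i=6: 94   i=7: 364
  i=8: 330   i=9: 81     …   i=29: 576
  i=30: 1
Match at i=30, j=0: a = 30·34 + 0 = 1020.

1020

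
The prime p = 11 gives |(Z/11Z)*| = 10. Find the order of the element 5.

The order of 5 must divide p − 1 = 10 = 2 · 5.
Divisors: 1, 2, 5, 10.
Check each in increasing order: 5^1 ≡ 5;  5^2 ≡ 3;  5^5 ≡ 1.
Smallest exponent giving 1 is 5.

5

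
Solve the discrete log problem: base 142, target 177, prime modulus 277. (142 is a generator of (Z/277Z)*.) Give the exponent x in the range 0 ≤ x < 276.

182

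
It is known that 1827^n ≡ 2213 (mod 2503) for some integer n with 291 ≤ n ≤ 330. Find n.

294

Compute 1827^291 mod 2503 = 1113, then multiply by 1827 repeatedly:
  1827^291=1113  1827^292=1015  1827^293=2185  1827^294=2213
Found 2213 at exponent 294.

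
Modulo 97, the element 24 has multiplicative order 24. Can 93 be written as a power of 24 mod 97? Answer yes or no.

⟨24⟩ has order 24; its elements mod 97 are {1, 4, 6, 9, 16, 22, 24, 33, 35, 36, 43, 47, 50, 54, 61, 62, 64, 73, 75, 81, 88, 91, 93, 96}.
93 is in this set.

yes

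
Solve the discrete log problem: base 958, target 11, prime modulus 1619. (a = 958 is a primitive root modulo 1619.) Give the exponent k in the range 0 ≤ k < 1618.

Baby-step giant-step with m = ceil(sqrt(1618)) = 41.
Baby table (958^j mod 1619 for j=0..40):
  0:1  1:958  2:1410  3:534  4:1587  5:105  6:212  7:721
  8:1024  9:1497  10:1311  11:1213  12:1231  13:666  14:142  15:40
  16:1083  17:1354  18:313  19:339  20:962  21:385  22:1317  23:485
  24:1596  25:632  26:1569  27:670  28:736  29:823  30:1600  31:1226
  32:733  33:1187  34:608  35:1243  36:829  37:872  38:1591  39:699
  40:995
Giant step factor: 958^(-41) ≡ 1602 (mod 1619).
Scan 11·1602^i mod 1619 for i = 0, 1, …:
  i=0: 11   i=1: 1432   i=2: 1560   i=3: 1003
  i=4: 758   i=5: 66   i=6: 497   i=7: 1265
  i=8: 1161   i=9: 1310     …   i=37: 814
  i=38: 733
Match at i=38, j=32: k = 38·41 + 32 = 1590.

1590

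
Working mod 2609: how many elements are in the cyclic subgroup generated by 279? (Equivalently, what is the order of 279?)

The order of 279 must divide p − 1 = 2608 = 2^4 · 163.
Divisors: 1, 2, 4, 8, 16, 163, 326, 652, 1304, 2608.
Check each in increasing order: 279^1 ≡ 279;  279^2 ≡ 2180;  279^4 ≡ 1411;  279^8 ≡ 254;  279^16 ≡ 1900;  279^163 ≡ 271;  279^326 ≡ 389;  279^652 ≡ 2608;  279^1304 ≡ 1.
Smallest exponent giving 1 is 1304.

1304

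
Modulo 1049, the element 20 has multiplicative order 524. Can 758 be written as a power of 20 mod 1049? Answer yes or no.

758 ∈ ⟨20⟩ iff 758^524 ≡ 1 (mod 1049), since |⟨20⟩| = 524.
758^524 mod 1049 = 1048.
Since 1048 ≠ 1, 758 does not lie in the subgroup.

no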